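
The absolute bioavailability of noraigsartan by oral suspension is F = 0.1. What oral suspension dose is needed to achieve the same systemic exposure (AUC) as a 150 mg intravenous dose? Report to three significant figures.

D_oral = 1500 mg

For equal systemic exposure: F × D_ev = D_iv
D_ev = D_iv / F = 150 / 0.1 = 1500 mg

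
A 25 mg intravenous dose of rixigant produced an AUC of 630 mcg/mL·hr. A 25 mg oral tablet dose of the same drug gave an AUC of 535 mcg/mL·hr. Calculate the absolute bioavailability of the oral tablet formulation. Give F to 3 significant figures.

F = 0.849

F = (AUC_ev / D_ev) / (AUC_iv / D_iv)
  = (535/25) / (630/25)
  = 21.4 / 25.2 = 0.8492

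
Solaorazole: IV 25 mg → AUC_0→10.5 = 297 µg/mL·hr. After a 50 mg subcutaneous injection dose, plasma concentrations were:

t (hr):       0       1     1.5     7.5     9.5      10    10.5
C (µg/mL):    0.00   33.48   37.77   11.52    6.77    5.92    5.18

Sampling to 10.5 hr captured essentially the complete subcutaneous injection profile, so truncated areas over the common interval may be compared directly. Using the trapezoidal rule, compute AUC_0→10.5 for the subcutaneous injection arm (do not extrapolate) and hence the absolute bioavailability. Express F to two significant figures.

Trapezoidal AUC_0→10.5 (subcutaneous injection):
  [0→1]: (0.00+33.48)/2 × 1 = 16.74
  [1→1.5]: (33.48+37.77)/2 × 0.5 = 17.8125
  [1.5→7.5]: (37.77+11.52)/2 × 6 = 147.87
  [7.5→9.5]: (11.52+6.77)/2 × 2 = 18.29
  [9.5→10]: (6.77+5.92)/2 × 0.5 = 3.1725
  [10→10.5]: (5.92+5.18)/2 × 0.5 = 2.775
  Sum = 206.66 µg/mL·hr
F = (AUC_ev/D_ev)/(AUC_iv/D_iv) = (206.66/50)/(297/25) = 4.1332/11.88 = 0.3479

F = 0.35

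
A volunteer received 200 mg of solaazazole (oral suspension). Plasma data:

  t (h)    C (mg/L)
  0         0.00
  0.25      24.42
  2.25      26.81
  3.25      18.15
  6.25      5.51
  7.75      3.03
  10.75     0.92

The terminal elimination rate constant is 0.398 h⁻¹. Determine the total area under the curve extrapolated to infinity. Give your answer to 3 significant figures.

AUC = 127 mg/L·h

Trapezoidal AUC_0→10.75:
  [0→0.25]: (0.00+24.42)/2 × 0.25 = 3.0525
  [0.25→2.25]: (24.42+26.81)/2 × 2 = 51.23
  [2.25→3.25]: (26.81+18.15)/2 × 1 = 22.48
  [3.25→6.25]: (18.15+5.51)/2 × 3 = 35.49
  [6.25→7.75]: (5.51+3.03)/2 × 1.5 = 6.405
  [7.75→10.75]: (3.03+0.92)/2 × 3 = 5.925
  Sum = 124.5825 mg/L·h
Extrapolated tail: C_last / k_e = 0.92 / 0.398 = 2.312
AUC_0→∞ = 124.5825 + 2.312 = 126.8945 mg/L·h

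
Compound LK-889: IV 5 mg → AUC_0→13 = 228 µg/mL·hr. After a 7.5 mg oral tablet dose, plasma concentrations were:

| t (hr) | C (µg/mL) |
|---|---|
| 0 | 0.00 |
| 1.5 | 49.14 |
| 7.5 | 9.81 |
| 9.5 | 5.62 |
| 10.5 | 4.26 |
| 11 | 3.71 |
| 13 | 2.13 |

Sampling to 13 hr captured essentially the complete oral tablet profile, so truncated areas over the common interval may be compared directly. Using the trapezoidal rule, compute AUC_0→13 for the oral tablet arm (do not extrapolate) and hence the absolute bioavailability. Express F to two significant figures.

Trapezoidal AUC_0→13 (oral tablet):
  [0→1.5]: (0.00+49.14)/2 × 1.5 = 36.855
  [1.5→7.5]: (49.14+9.81)/2 × 6 = 176.85
  [7.5→9.5]: (9.81+5.62)/2 × 2 = 15.43
  [9.5→10.5]: (5.62+4.26)/2 × 1 = 4.94
  [10.5→11]: (4.26+3.71)/2 × 0.5 = 1.9925
  [11→13]: (3.71+2.13)/2 × 2 = 5.84
  Sum = 241.9075 µg/mL·hr
F = (AUC_ev/D_ev)/(AUC_iv/D_iv) = (241.9075/7.5)/(228/5) = 32.2543/45.6 = 0.7073

F = 0.71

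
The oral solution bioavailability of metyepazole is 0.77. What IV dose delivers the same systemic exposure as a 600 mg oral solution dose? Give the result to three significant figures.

D_iv = 462 mg

Systemic exposure from an extravascular dose = F × D_ev, so the equivalent IV dose is F × D_ev.
D_iv = F × D_ev = 0.77 × 600 = 462 mg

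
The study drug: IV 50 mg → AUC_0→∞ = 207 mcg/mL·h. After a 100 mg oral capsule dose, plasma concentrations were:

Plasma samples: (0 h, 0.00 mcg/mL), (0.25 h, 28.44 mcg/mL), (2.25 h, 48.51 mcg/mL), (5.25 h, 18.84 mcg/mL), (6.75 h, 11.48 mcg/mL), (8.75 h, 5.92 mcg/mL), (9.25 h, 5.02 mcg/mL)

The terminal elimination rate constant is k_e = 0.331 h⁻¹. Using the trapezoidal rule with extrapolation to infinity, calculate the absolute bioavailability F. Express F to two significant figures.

F = 0.58

Trapezoidal AUC_0→9.25 (oral capsule):
  [0→0.25]: (0.00+28.44)/2 × 0.25 = 3.555
  [0.25→2.25]: (28.44+48.51)/2 × 2 = 76.95
  [2.25→5.25]: (48.51+18.84)/2 × 3 = 101.025
  [5.25→6.75]: (18.84+11.48)/2 × 1.5 = 22.74
  [6.75→8.75]: (11.48+5.92)/2 × 2 = 17.4
  [8.75→9.25]: (5.92+5.02)/2 × 0.5 = 2.735
  Sum = 224.405 mcg/mL·h
Tail: C_last/k_e = 5.02/0.331 = 15.166
AUC_0→∞ (oral capsule) = 224.405 + 15.166 = 239.571 mcg/mL·h
F = (AUC_ev/D_ev)/(AUC_iv/D_iv) = (239.571/100)/(207/50) = 2.39571/4.14 = 0.5787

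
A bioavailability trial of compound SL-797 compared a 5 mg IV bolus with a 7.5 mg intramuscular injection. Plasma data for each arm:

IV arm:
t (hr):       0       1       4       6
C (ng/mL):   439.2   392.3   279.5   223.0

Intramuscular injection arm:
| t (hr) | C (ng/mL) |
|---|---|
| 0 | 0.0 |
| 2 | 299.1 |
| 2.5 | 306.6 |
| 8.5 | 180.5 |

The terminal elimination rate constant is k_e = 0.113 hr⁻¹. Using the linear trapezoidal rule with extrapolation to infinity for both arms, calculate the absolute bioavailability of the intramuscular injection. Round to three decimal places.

F = 0.600

Trapezoidal AUC_0→6 (IV):
  [0→1]: (439.2+392.3)/2 × 1 = 415.75
  [1→4]: (392.3+279.5)/2 × 3 = 1007.7
  [4→6]: (279.5+223.0)/2 × 2 = 502.5
  Sum = 1925.95 ng/mL·hr
IV tail: 223.0/0.113 = 1973.451; AUC_iv,0→∞ = 1925.95 + 1973.451 = 3899.401 ng/mL·hr
Trapezoidal AUC_0→8.5 (intramuscular injection):
  [0→2]: (0.0+299.1)/2 × 2 = 299.1
  [2→2.5]: (299.1+306.6)/2 × 0.5 = 151.425
  [2.5→8.5]: (306.6+180.5)/2 × 6 = 1461.3
  Sum = 1911.825 ng/mL·hr
intramuscular injection tail: 180.5/0.113 = 1597.345; AUC_ev,0→∞ = 1911.825 + 1597.345 = 3509.17 ng/mL·hr
F = (AUC_ev/D_ev)/(AUC_iv/D_iv) = (3509.17/7.5)/(3899.401/5) = 467.889/779.8802 = 0.5999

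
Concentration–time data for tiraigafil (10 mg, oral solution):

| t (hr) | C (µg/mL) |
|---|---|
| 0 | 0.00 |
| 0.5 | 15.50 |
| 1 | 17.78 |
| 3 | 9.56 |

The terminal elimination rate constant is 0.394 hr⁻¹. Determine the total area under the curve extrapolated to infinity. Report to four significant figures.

Trapezoidal AUC_0→3:
  [0→0.5]: (0.00+15.50)/2 × 0.5 = 3.875
  [0.5→1]: (15.50+17.78)/2 × 0.5 = 8.32
  [1→3]: (17.78+9.56)/2 × 2 = 27.34
  Sum = 39.535 µg/mL·hr
Extrapolated tail: C_last / k_e = 9.56 / 0.394 = 24.264
AUC_0→∞ = 39.535 + 24.264 = 63.799 µg/mL·hr

AUC = 63.80 µg/mL·hr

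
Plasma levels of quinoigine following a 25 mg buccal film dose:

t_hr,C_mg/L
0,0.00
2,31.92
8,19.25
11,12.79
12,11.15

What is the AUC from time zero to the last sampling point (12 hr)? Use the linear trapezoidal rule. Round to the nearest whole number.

AUC = 245 mg/L·hr

Trapezoidal AUC_0→12:
  [0→2]: (0.00+31.92)/2 × 2 = 31.92
  [2→8]: (31.92+19.25)/2 × 6 = 153.51
  [8→11]: (19.25+12.79)/2 × 3 = 48.06
  [11→12]: (12.79+11.15)/2 × 1 = 11.97
  Sum = 245.46 mg/L·hr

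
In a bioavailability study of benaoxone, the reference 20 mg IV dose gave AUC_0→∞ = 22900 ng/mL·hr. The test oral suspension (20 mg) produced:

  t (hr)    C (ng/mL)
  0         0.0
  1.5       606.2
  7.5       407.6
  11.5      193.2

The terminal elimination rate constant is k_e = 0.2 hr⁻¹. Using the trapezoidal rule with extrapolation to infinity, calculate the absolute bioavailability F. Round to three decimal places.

Trapezoidal AUC_0→11.5 (oral suspension):
  [0→1.5]: (0.0+606.2)/2 × 1.5 = 454.65
  [1.5→7.5]: (606.2+407.6)/2 × 6 = 3041.4
  [7.5→11.5]: (407.6+193.2)/2 × 4 = 1201.6
  Sum = 4697.65 ng/mL·hr
Tail: C_last/k_e = 193.2/0.2 = 966.000
AUC_0→∞ (oral suspension) = 4697.65 + 966.000 = 5663.65 ng/mL·hr
F = (AUC_ev/D_ev)/(AUC_iv/D_iv) = (5663.65/20)/(22900/20) = 283.1825/1145 = 0.2473

F = 0.247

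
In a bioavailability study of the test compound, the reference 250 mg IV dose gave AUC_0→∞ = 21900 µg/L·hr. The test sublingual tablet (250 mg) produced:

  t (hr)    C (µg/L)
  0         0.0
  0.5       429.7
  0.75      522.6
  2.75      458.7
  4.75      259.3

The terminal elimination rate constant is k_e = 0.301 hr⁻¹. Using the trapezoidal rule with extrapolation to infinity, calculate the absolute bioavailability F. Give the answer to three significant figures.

F = 0.127

Trapezoidal AUC_0→4.75 (sublingual tablet):
  [0→0.5]: (0.0+429.7)/2 × 0.5 = 107.425
  [0.5→0.75]: (429.7+522.6)/2 × 0.25 = 119.0375
  [0.75→2.75]: (522.6+458.7)/2 × 2 = 981.3
  [2.75→4.75]: (458.7+259.3)/2 × 2 = 718.0
  Sum = 1925.7625 µg/L·hr
Tail: C_last/k_e = 259.3/0.301 = 861.462
AUC_0→∞ (sublingual tablet) = 1925.7625 + 861.462 = 2787.2245 µg/L·hr
F = (AUC_ev/D_ev)/(AUC_iv/D_iv) = (2787.2245/250)/(21900/250) = 11.148898/87.6 = 0.1273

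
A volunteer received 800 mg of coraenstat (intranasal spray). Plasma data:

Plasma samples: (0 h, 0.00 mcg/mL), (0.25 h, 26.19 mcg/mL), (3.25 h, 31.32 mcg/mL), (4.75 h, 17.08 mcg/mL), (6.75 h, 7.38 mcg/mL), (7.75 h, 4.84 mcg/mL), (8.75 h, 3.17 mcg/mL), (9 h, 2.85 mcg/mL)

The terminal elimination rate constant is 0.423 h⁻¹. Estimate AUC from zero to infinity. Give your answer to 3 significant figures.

AUC = 168 mcg/mL·h

Trapezoidal AUC_0→9:
  [0→0.25]: (0.00+26.19)/2 × 0.25 = 3.27375
  [0.25→3.25]: (26.19+31.32)/2 × 3 = 86.265
  [3.25→4.75]: (31.32+17.08)/2 × 1.5 = 36.3
  [4.75→6.75]: (17.08+7.38)/2 × 2 = 24.46
  [6.75→7.75]: (7.38+4.84)/2 × 1 = 6.11
  [7.75→8.75]: (4.84+3.17)/2 × 1 = 4.005
  [8.75→9]: (3.17+2.85)/2 × 0.25 = 0.7525
  Sum = 161.16625 mcg/mL·h
Extrapolated tail: C_last / k_e = 2.85 / 0.423 = 6.738
AUC_0→∞ = 161.16625 + 6.738 = 167.90425 mcg/mL·h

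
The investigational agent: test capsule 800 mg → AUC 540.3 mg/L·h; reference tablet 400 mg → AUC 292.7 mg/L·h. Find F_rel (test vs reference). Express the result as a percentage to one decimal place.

F_rel = (AUC_test/D_test) / (AUC_ref/D_ref)
      = (540.3/800) / (292.7/400)
      = 0.675375 / 0.73175 = 0.9230 = 92.30%

F_rel = 92.3%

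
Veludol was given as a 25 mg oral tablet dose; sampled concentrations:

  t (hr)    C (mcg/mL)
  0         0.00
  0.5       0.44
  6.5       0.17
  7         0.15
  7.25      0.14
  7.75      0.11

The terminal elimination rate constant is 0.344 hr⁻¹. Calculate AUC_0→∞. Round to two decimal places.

AUC = 2.44 mcg/mL·hr

Trapezoidal AUC_0→7.75:
  [0→0.5]: (0.00+0.44)/2 × 0.5 = 0.11
  [0.5→6.5]: (0.44+0.17)/2 × 6 = 1.83
  [6.5→7]: (0.17+0.15)/2 × 0.5 = 0.08
  [7→7.25]: (0.15+0.14)/2 × 0.25 = 0.03625
  [7.25→7.75]: (0.14+0.11)/2 × 0.5 = 0.0625
  Sum = 2.11875 mcg/mL·hr
Extrapolated tail: C_last / k_e = 0.11 / 0.344 = 0.320
AUC_0→∞ = 2.11875 + 0.320 = 2.43875 mcg/mL·hr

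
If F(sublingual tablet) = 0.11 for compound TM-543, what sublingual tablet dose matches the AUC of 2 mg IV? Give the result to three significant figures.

D_sublingual = 18.2 mg

For equal systemic exposure: F × D_ev = D_iv
D_ev = D_iv / F = 2 / 0.11 = 18.1818 mg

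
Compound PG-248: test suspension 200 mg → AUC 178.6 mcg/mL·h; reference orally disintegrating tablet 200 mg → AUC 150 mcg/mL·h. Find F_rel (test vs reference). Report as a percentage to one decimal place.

F_rel = (AUC_test/D_test) / (AUC_ref/D_ref)
      = (178.6/200) / (150/200)
      = 0.893 / 0.75 = 1.1907 = 119.07%

F_rel = 119.1%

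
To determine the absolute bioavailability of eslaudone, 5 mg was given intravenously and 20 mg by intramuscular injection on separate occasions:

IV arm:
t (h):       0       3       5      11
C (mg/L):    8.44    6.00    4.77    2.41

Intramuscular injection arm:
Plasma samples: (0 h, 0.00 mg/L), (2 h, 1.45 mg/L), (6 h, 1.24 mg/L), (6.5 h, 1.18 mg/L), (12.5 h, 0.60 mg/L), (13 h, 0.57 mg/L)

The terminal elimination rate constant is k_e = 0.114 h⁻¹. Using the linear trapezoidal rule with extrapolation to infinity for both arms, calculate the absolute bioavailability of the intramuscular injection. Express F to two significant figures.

Trapezoidal AUC_0→11 (IV):
  [0→3]: (8.44+6.00)/2 × 3 = 21.66
  [3→5]: (6.00+4.77)/2 × 2 = 10.77
  [5→11]: (4.77+2.41)/2 × 6 = 21.54
  Sum = 53.97 mg/L·h
IV tail: 2.41/0.114 = 21.140; AUC_iv,0→∞ = 53.97 + 21.140 = 75.11 mg/L·h
Trapezoidal AUC_0→13 (intramuscular injection):
  [0→2]: (0.00+1.45)/2 × 2 = 1.45
  [2→6]: (1.45+1.24)/2 × 4 = 5.38
  [6→6.5]: (1.24+1.18)/2 × 0.5 = 0.605
  [6.5→12.5]: (1.18+0.60)/2 × 6 = 5.34
  [12.5→13]: (0.60+0.57)/2 × 0.5 = 0.2925
  Sum = 13.0675 mg/L·h
intramuscular injection tail: 0.57/0.114 = 5.000; AUC_ev,0→∞ = 13.0675 + 5.000 = 18.0675 mg/L·h
F = (AUC_ev/D_ev)/(AUC_iv/D_iv) = (18.0675/20)/(75.11/5) = 0.903375/15.022 = 0.0601

F = 0.060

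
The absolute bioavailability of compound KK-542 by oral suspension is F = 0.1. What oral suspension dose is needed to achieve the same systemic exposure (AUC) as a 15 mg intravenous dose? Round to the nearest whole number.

For equal systemic exposure: F × D_ev = D_iv
D_ev = D_iv / F = 15 / 0.1 = 150 mg

D_oral = 150 mg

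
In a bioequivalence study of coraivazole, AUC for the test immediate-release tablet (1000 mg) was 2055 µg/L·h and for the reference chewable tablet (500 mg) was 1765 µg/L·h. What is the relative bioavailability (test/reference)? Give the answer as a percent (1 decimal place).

F_rel = (AUC_test/D_test) / (AUC_ref/D_ref)
      = (2055/1000) / (1765/500)
      = 2.055 / 3.53 = 0.5822 = 58.22%

F_rel = 58.2%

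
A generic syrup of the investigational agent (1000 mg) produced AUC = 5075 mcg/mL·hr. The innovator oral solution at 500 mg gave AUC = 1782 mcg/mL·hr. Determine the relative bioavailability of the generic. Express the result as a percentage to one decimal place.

F_rel = (AUC_test/D_test) / (AUC_ref/D_ref)
      = (5075/1000) / (1782/500)
      = 5.075 / 3.564 = 1.4240 = 142.40%

F_rel = 142.4%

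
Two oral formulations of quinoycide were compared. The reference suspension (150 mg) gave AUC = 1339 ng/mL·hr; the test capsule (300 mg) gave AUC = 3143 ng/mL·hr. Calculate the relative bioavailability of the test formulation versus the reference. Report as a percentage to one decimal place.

F_rel = (AUC_test/D_test) / (AUC_ref/D_ref)
      = (3143/300) / (1339/150)
      = 10.4767 / 8.92667 = 1.1736 = 117.36%

F_rel = 117.4%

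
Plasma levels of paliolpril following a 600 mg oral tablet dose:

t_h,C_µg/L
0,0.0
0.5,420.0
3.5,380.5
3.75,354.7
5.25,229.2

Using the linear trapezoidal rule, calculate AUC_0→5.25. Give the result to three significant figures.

Trapezoidal AUC_0→5.25:
  [0→0.5]: (0.0+420.0)/2 × 0.5 = 105.0
  [0.5→3.5]: (420.0+380.5)/2 × 3 = 1200.75
  [3.5→3.75]: (380.5+354.7)/2 × 0.25 = 91.9
  [3.75→5.25]: (354.7+229.2)/2 × 1.5 = 437.925
  Sum = 1835.575 µg/L·h

AUC = 1840 µg/L·h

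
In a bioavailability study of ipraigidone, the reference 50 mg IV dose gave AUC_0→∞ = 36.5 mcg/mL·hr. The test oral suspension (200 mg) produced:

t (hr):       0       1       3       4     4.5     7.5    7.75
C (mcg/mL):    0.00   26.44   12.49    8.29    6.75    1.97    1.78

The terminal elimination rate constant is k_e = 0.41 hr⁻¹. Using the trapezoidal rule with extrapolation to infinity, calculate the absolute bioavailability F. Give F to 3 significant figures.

F = 0.577

Trapezoidal AUC_0→7.75 (oral suspension):
  [0→1]: (0.00+26.44)/2 × 1 = 13.22
  [1→3]: (26.44+12.49)/2 × 2 = 38.93
  [3→4]: (12.49+8.29)/2 × 1 = 10.39
  [4→4.5]: (8.29+6.75)/2 × 0.5 = 3.76
  [4.5→7.5]: (6.75+1.97)/2 × 3 = 13.08
  [7.5→7.75]: (1.97+1.78)/2 × 0.25 = 0.46875
  Sum = 79.84875 mcg/mL·hr
Tail: C_last/k_e = 1.78/0.41 = 4.341
AUC_0→∞ (oral suspension) = 79.84875 + 4.341 = 84.18975 mcg/mL·hr
F = (AUC_ev/D_ev)/(AUC_iv/D_iv) = (84.18975/200)/(36.5/50) = 0.42094875/0.73 = 0.5766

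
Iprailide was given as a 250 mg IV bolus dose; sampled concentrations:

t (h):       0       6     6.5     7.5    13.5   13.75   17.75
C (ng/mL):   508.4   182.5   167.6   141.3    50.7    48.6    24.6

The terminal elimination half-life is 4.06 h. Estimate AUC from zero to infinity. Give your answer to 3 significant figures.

Trapezoidal AUC_0→17.75:
  [0→6]: (508.4+182.5)/2 × 6 = 2072.7
  [6→6.5]: (182.5+167.6)/2 × 0.5 = 87.525
  [6.5→7.5]: (167.6+141.3)/2 × 1 = 154.45
  [7.5→13.5]: (141.3+50.7)/2 × 6 = 576.0
  [13.5→13.75]: (50.7+48.6)/2 × 0.25 = 12.4125
  [13.75→17.75]: (48.6+24.6)/2 × 4 = 146.4
  Sum = 3049.4875 ng/mL·h
k_e = ln2 / t½ = 0.693147 / 4.06 = 0.1707 h^-1
Extrapolated tail: C_last / k_e = 24.6 / 0.1707 = 144.112
AUC_0→∞ = 3049.4875 + 144.112 = 3193.5995 ng/mL·h

AUC = 3190 ng/mL·h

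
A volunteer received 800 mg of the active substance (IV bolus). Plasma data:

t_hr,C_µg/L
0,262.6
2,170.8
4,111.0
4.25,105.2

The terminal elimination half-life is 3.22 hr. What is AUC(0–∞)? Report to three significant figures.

AUC = 1230 µg/L·hr

Trapezoidal AUC_0→4.25:
  [0→2]: (262.6+170.8)/2 × 2 = 433.4
  [2→4]: (170.8+111.0)/2 × 2 = 281.8
  [4→4.25]: (111.0+105.2)/2 × 0.25 = 27.025
  Sum = 742.225 µg/L·hr
k_e = ln2 / t½ = 0.693147 / 3.22 = 0.2153 hr^-1
Extrapolated tail: C_last / k_e = 105.2 / 0.2153 = 488.621
AUC_0→∞ = 742.225 + 488.621 = 1230.846 µg/L·hr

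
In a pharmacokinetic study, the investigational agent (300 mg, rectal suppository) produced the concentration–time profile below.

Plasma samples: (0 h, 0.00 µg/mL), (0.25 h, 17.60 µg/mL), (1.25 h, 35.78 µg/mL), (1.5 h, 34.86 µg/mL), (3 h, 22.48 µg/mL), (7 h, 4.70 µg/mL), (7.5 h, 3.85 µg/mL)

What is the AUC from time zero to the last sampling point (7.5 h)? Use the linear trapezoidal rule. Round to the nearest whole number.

Trapezoidal AUC_0→7.5:
  [0→0.25]: (0.00+17.60)/2 × 0.25 = 2.2
  [0.25→1.25]: (17.60+35.78)/2 × 1 = 26.69
  [1.25→1.5]: (35.78+34.86)/2 × 0.25 = 8.83
  [1.5→3]: (34.86+22.48)/2 × 1.5 = 43.005
  [3→7]: (22.48+4.70)/2 × 4 = 54.36
  [7→7.5]: (4.70+3.85)/2 × 0.5 = 2.1375
  Sum = 137.2225 µg/mL·h

AUC = 137 µg/mL·h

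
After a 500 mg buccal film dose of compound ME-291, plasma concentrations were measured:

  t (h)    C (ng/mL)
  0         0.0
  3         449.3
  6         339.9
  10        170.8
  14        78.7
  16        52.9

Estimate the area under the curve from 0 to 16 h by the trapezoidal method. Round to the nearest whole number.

Trapezoidal AUC_0→16:
  [0→3]: (0.0+449.3)/2 × 3 = 673.95
  [3→6]: (449.3+339.9)/2 × 3 = 1183.8
  [6→10]: (339.9+170.8)/2 × 4 = 1021.4
  [10→14]: (170.8+78.7)/2 × 4 = 499.0
  [14→16]: (78.7+52.9)/2 × 2 = 131.6
  Sum = 3509.75 ng/mL·h

AUC = 3510 ng/mL·h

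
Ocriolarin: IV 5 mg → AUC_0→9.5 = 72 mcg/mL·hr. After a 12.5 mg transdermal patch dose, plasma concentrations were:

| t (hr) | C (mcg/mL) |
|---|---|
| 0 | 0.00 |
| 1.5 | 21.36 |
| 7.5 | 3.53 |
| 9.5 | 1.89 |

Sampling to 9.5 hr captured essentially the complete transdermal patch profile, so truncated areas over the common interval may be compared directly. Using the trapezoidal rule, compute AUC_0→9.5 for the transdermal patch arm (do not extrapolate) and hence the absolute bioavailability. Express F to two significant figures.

Trapezoidal AUC_0→9.5 (transdermal patch):
  [0→1.5]: (0.00+21.36)/2 × 1.5 = 16.02
  [1.5→7.5]: (21.36+3.53)/2 × 6 = 74.67
  [7.5→9.5]: (3.53+1.89)/2 × 2 = 5.42
  Sum = 96.11 mcg/mL·hr
F = (AUC_ev/D_ev)/(AUC_iv/D_iv) = (96.11/12.5)/(72/5) = 7.6888/14.4 = 0.5339

F = 0.53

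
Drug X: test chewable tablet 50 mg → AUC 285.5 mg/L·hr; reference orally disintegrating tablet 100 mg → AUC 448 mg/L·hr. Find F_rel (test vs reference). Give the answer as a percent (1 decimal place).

F_rel = 127.5%

F_rel = (AUC_test/D_test) / (AUC_ref/D_ref)
      = (285.5/50) / (448/100)
      = 5.71 / 4.48 = 1.2746 = 127.46%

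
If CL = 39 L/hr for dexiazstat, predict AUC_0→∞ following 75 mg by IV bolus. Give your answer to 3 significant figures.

AUC_0→∞ = Dose_iv / CL
        = 75 / 39 = 1.92308 mg/L·hr

AUC = 1.92 mg/L·hr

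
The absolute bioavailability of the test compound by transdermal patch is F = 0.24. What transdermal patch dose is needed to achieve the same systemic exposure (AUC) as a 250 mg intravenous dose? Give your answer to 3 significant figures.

D_transdermal = 1040 mg

For equal systemic exposure: F × D_ev = D_iv
D_ev = D_iv / F = 250 / 0.24 = 1041.67 mg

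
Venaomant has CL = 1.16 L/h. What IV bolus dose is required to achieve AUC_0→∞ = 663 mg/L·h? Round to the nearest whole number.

Dose_iv = CL × AUC_0→∞
     = 1.16 × 663 = 769.08 mg

Dose = 769 mg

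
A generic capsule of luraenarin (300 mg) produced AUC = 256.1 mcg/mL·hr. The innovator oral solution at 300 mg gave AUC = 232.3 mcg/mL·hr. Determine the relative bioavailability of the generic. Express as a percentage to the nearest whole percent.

F_rel = (AUC_test/D_test) / (AUC_ref/D_ref)
      = (256.1/300) / (232.3/300)
      = 0.853667 / 0.774333 = 1.1025 = 110.25%

F_rel = 110%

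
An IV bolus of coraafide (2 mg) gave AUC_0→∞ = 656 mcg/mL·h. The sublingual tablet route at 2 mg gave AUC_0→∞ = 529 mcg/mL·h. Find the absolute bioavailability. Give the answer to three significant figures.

F = (AUC_ev / D_ev) / (AUC_iv / D_iv)
  = (529/2) / (656/2)
  = 264.5 / 328 = 0.8064

F = 0.806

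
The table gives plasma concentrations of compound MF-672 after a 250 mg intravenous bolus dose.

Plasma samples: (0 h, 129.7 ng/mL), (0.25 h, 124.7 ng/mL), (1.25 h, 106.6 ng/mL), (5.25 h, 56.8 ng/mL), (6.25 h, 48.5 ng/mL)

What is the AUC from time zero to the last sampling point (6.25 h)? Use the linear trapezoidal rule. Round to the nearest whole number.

AUC = 527 ng/mL·h

Trapezoidal AUC_0→6.25:
  [0→0.25]: (129.7+124.7)/2 × 0.25 = 31.8
  [0.25→1.25]: (124.7+106.6)/2 × 1 = 115.65
  [1.25→5.25]: (106.6+56.8)/2 × 4 = 326.8
  [5.25→6.25]: (56.8+48.5)/2 × 1 = 52.65
  Sum = 526.9 ng/mL·h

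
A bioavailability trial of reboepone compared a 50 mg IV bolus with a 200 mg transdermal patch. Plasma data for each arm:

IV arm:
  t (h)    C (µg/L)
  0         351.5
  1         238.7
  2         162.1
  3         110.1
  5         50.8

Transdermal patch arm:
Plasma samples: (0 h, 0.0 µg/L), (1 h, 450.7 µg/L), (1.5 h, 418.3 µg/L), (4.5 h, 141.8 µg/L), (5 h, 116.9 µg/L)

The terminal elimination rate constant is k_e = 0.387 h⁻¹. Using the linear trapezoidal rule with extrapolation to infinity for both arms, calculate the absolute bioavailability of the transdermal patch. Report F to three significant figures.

F = 0.446

Trapezoidal AUC_0→5 (IV):
  [0→1]: (351.5+238.7)/2 × 1 = 295.1
  [1→2]: (238.7+162.1)/2 × 1 = 200.4
  [2→3]: (162.1+110.1)/2 × 1 = 136.1
  [3→5]: (110.1+50.8)/2 × 2 = 160.9
  Sum = 792.5 µg/L·h
IV tail: 50.8/0.387 = 131.266; AUC_iv,0→∞ = 792.5 + 131.266 = 923.766 µg/L·h
Trapezoidal AUC_0→5 (transdermal patch):
  [0→1]: (0.0+450.7)/2 × 1 = 225.35
  [1→1.5]: (450.7+418.3)/2 × 0.5 = 217.25
  [1.5→4.5]: (418.3+141.8)/2 × 3 = 840.15
  [4.5→5]: (141.8+116.9)/2 × 0.5 = 64.675
  Sum = 1347.425 µg/L·h
transdermal patch tail: 116.9/0.387 = 302.067; AUC_ev,0→∞ = 1347.425 + 302.067 = 1649.492 µg/L·h
F = (AUC_ev/D_ev)/(AUC_iv/D_iv) = (1649.492/200)/(923.766/50) = 8.24746/18.47532 = 0.4464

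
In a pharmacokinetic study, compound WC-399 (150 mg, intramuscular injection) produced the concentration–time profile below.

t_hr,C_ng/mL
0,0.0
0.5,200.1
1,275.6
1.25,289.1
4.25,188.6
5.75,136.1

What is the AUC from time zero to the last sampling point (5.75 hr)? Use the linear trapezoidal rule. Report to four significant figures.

AUC = 1200 ng/mL·hr

Trapezoidal AUC_0→5.75:
  [0→0.5]: (0.0+200.1)/2 × 0.5 = 50.025
  [0.5→1]: (200.1+275.6)/2 × 0.5 = 118.925
  [1→1.25]: (275.6+289.1)/2 × 0.25 = 70.5875
  [1.25→4.25]: (289.1+188.6)/2 × 3 = 716.55
  [4.25→5.75]: (188.6+136.1)/2 × 1.5 = 243.525
  Sum = 1199.6125 ng/mL·hr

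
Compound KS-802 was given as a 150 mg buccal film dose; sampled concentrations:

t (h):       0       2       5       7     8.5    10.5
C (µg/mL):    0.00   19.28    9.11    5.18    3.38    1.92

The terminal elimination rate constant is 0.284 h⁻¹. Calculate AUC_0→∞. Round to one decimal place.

AUC = 94.6 µg/mL·h

Trapezoidal AUC_0→10.5:
  [0→2]: (0.00+19.28)/2 × 2 = 19.28
  [2→5]: (19.28+9.11)/2 × 3 = 42.585
  [5→7]: (9.11+5.18)/2 × 2 = 14.29
  [7→8.5]: (5.18+3.38)/2 × 1.5 = 6.42
  [8.5→10.5]: (3.38+1.92)/2 × 2 = 5.3
  Sum = 87.875 µg/mL·h
Extrapolated tail: C_last / k_e = 1.92 / 0.284 = 6.761
AUC_0→∞ = 87.875 + 6.761 = 94.636 µg/mL·h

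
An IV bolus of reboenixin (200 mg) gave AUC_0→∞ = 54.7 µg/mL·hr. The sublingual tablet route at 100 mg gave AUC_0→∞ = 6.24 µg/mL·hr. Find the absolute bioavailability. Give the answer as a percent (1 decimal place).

F = 22.8%

F = (AUC_ev / D_ev) / (AUC_iv / D_iv)
  = (6.24/100) / (54.7/200)
  = 0.0624 / 0.2735 = 0.2282
  = 22.82%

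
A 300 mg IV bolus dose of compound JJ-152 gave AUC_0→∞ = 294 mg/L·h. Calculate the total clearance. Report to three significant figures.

CL = Dose_iv / AUC_0→∞
   = 300 / 294 = 1.02041 L/h

CL = 1.02 L/h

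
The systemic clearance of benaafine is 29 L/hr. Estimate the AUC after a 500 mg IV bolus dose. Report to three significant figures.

AUC_0→∞ = Dose_iv / CL
        = 500 / 29 = 17.2414 mg/L·hr

AUC = 17.2 mg/L·hr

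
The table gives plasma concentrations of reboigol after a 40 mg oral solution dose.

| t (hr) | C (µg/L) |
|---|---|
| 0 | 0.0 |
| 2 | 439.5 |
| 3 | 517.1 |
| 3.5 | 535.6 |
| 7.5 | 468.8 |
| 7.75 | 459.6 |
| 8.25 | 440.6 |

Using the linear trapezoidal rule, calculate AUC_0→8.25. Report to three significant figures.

AUC = 3530 µg/L·hr

Trapezoidal AUC_0→8.25:
  [0→2]: (0.0+439.5)/2 × 2 = 439.5
  [2→3]: (439.5+517.1)/2 × 1 = 478.3
  [3→3.5]: (517.1+535.6)/2 × 0.5 = 263.175
  [3.5→7.5]: (535.6+468.8)/2 × 4 = 2008.8
  [7.5→7.75]: (468.8+459.6)/2 × 0.25 = 116.05
  [7.75→8.25]: (459.6+440.6)/2 × 0.5 = 225.05
  Sum = 3530.875 µg/L·hr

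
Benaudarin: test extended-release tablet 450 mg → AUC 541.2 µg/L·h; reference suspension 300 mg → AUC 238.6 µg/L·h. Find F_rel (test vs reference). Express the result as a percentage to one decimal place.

F_rel = (AUC_test/D_test) / (AUC_ref/D_ref)
      = (541.2/450) / (238.6/300)
      = 1.20267 / 0.795333 = 1.5122 = 151.22%

F_rel = 151.2%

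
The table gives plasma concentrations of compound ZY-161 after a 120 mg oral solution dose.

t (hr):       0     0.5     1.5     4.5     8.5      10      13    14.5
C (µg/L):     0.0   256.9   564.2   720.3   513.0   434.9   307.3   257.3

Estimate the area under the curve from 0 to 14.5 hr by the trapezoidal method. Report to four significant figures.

AUC = 7116 µg/L·hr

Trapezoidal AUC_0→14.5:
  [0→0.5]: (0.0+256.9)/2 × 0.5 = 64.225
  [0.5→1.5]: (256.9+564.2)/2 × 1 = 410.55
  [1.5→4.5]: (564.2+720.3)/2 × 3 = 1926.75
  [4.5→8.5]: (720.3+513.0)/2 × 4 = 2466.6
  [8.5→10]: (513.0+434.9)/2 × 1.5 = 710.925
  [10→13]: (434.9+307.3)/2 × 3 = 1113.3
  [13→14.5]: (307.3+257.3)/2 × 1.5 = 423.45
  Sum = 7115.8 µg/L·hr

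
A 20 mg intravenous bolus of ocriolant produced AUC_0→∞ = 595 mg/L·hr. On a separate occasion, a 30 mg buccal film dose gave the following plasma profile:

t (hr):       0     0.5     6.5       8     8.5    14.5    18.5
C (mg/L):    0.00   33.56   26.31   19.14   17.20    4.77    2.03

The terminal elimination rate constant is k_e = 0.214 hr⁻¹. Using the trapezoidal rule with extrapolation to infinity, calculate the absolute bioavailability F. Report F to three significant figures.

Trapezoidal AUC_0→18.5 (buccal film):
  [0→0.5]: (0.00+33.56)/2 × 0.5 = 8.39
  [0.5→6.5]: (33.56+26.31)/2 × 6 = 179.61
  [6.5→8]: (26.31+19.14)/2 × 1.5 = 34.0875
  [8→8.5]: (19.14+17.20)/2 × 0.5 = 9.085
  [8.5→14.5]: (17.20+4.77)/2 × 6 = 65.91
  [14.5→18.5]: (4.77+2.03)/2 × 4 = 13.6
  Sum = 310.6825 mg/L·hr
Tail: C_last/k_e = 2.03/0.214 = 9.486
AUC_0→∞ (buccal film) = 310.6825 + 9.486 = 320.1685 mg/L·hr
F = (AUC_ev/D_ev)/(AUC_iv/D_iv) = (320.1685/30)/(595/20) = 10.6723/29.75 = 0.3587

F = 0.359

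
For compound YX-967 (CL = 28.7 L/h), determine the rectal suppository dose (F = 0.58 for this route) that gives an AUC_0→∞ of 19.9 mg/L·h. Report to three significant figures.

Dose = CL × AUC_0→∞ / F
     = 28.7 × 19.9 / 0.58 = 984.707 mg

Dose = 985 mg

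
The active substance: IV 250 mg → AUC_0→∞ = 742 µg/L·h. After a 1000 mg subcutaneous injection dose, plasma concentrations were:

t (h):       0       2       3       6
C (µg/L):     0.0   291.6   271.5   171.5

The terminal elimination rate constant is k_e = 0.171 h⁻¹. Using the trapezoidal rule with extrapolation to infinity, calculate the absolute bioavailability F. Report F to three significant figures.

F = 0.755

Trapezoidal AUC_0→6 (subcutaneous injection):
  [0→2]: (0.0+291.6)/2 × 2 = 291.6
  [2→3]: (291.6+271.5)/2 × 1 = 281.55
  [3→6]: (271.5+171.5)/2 × 3 = 664.5
  Sum = 1237.65 µg/L·h
Tail: C_last/k_e = 171.5/0.171 = 1002.924
AUC_0→∞ (subcutaneous injection) = 1237.65 + 1002.924 = 2240.574 µg/L·h
F = (AUC_ev/D_ev)/(AUC_iv/D_iv) = (2240.574/1000)/(742/250) = 2.240574/2.968 = 0.7549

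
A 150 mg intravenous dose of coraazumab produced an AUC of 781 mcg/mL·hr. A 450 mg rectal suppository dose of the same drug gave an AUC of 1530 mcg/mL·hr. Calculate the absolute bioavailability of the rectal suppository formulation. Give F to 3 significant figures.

F = (AUC_ev / D_ev) / (AUC_iv / D_iv)
  = (1530/450) / (781/150)
  = 3.4 / 5.20667 = 0.6530

F = 0.653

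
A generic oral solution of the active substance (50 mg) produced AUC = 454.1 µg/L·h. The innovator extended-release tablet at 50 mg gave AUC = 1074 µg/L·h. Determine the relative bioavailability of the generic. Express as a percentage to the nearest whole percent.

F_rel = 42%

F_rel = (AUC_test/D_test) / (AUC_ref/D_ref)
      = (454.1/50) / (1074/50)
      = 9.082 / 21.48 = 0.4228 = 42.28%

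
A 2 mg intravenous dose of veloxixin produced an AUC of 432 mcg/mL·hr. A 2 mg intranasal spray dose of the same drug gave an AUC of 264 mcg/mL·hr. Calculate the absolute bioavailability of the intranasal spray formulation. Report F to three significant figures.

F = 0.611

F = (AUC_ev / D_ev) / (AUC_iv / D_iv)
  = (264/2) / (432/2)
  = 132 / 216 = 0.6111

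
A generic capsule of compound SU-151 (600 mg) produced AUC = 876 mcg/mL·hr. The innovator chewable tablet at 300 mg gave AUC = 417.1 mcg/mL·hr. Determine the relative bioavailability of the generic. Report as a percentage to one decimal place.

F_rel = (AUC_test/D_test) / (AUC_ref/D_ref)
      = (876/600) / (417.1/300)
      = 1.46 / 1.39033 = 1.0501 = 105.01%

F_rel = 105.0%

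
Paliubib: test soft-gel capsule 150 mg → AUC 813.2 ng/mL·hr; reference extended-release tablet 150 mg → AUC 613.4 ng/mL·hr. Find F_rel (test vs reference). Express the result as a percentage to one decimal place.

F_rel = (AUC_test/D_test) / (AUC_ref/D_ref)
      = (813.2/150) / (613.4/150)
      = 5.42133 / 4.08933 = 1.3257 = 132.57%

F_rel = 132.6%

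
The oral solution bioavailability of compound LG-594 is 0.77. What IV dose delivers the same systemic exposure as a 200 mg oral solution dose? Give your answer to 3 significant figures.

D_iv = 154 mg

Systemic exposure from an extravascular dose = F × D_ev, so the equivalent IV dose is F × D_ev.
D_iv = F × D_ev = 0.77 × 200 = 154 mg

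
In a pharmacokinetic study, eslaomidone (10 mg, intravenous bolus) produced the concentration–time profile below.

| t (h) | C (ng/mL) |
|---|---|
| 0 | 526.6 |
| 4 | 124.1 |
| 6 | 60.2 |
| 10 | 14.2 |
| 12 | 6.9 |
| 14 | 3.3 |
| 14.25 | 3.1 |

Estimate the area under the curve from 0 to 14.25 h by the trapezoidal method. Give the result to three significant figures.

Trapezoidal AUC_0→14.25:
  [0→4]: (526.6+124.1)/2 × 4 = 1301.4
  [4→6]: (124.1+60.2)/2 × 2 = 184.3
  [6→10]: (60.2+14.2)/2 × 4 = 148.8
  [10→12]: (14.2+6.9)/2 × 2 = 21.1
  [12→14]: (6.9+3.3)/2 × 2 = 10.2
  [14→14.25]: (3.3+3.1)/2 × 0.25 = 0.8
  Sum = 1666.6 ng/mL·h

AUC = 1670 ng/mL·h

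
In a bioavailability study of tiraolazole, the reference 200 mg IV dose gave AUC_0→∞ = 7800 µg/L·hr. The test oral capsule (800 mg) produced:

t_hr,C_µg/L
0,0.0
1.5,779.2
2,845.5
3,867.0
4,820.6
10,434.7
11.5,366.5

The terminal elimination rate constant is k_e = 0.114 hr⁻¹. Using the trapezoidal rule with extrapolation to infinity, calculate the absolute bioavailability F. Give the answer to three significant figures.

F = 0.329

Trapezoidal AUC_0→11.5 (oral capsule):
  [0→1.5]: (0.0+779.2)/2 × 1.5 = 584.4
  [1.5→2]: (779.2+845.5)/2 × 0.5 = 406.175
  [2→3]: (845.5+867.0)/2 × 1 = 856.25
  [3→4]: (867.0+820.6)/2 × 1 = 843.8
  [4→10]: (820.6+434.7)/2 × 6 = 3765.9
  [10→11.5]: (434.7+366.5)/2 × 1.5 = 600.9
  Sum = 7057.425 µg/L·hr
Tail: C_last/k_e = 366.5/0.114 = 3214.912
AUC_0→∞ (oral capsule) = 7057.425 + 3214.912 = 10272.337 µg/L·hr
F = (AUC_ev/D_ev)/(AUC_iv/D_iv) = (10272.337/800)/(7800/200) = 12.8404/39 = 0.3292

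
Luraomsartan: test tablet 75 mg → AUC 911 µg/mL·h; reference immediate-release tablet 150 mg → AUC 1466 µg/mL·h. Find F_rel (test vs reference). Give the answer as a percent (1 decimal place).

F_rel = (AUC_test/D_test) / (AUC_ref/D_ref)
      = (911/75) / (1466/150)
      = 12.1467 / 9.77333 = 1.2428 = 124.28%

F_rel = 124.3%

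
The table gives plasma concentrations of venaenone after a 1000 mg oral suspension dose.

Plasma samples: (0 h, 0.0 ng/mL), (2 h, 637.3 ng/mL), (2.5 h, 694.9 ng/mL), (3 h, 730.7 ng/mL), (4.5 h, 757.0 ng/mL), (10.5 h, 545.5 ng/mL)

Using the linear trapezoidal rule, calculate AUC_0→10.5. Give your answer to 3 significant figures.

AUC = 6350 ng/mL·h

Trapezoidal AUC_0→10.5:
  [0→2]: (0.0+637.3)/2 × 2 = 637.3
  [2→2.5]: (637.3+694.9)/2 × 0.5 = 333.05
  [2.5→3]: (694.9+730.7)/2 × 0.5 = 356.4
  [3→4.5]: (730.7+757.0)/2 × 1.5 = 1115.775
  [4.5→10.5]: (757.0+545.5)/2 × 6 = 3907.5
  Sum = 6350.025 ng/mL·h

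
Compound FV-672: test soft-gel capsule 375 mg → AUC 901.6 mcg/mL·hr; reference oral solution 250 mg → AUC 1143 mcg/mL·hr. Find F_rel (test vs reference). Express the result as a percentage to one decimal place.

F_rel = 52.6%

F_rel = (AUC_test/D_test) / (AUC_ref/D_ref)
      = (901.6/375) / (1143/250)
      = 2.40427 / 4.572 = 0.5259 = 52.59%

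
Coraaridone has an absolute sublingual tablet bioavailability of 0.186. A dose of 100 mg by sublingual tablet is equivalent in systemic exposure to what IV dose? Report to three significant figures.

Systemic exposure from an extravascular dose = F × D_ev, so the equivalent IV dose is F × D_ev.
D_iv = F × D_ev = 0.186 × 100 = 18.6 mg

D_iv = 18.6 mg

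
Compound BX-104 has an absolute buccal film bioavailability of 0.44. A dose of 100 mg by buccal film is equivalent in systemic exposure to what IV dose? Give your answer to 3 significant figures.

Systemic exposure from an extravascular dose = F × D_ev, so the equivalent IV dose is F × D_ev.
D_iv = F × D_ev = 0.44 × 100 = 44 mg

D_iv = 44.0 mg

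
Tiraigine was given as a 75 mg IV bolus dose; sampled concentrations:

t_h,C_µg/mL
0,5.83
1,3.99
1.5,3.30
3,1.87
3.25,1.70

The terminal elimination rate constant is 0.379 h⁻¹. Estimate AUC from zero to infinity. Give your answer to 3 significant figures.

AUC = 15.5 µg/mL·h

Trapezoidal AUC_0→3.25:
  [0→1]: (5.83+3.99)/2 × 1 = 4.91
  [1→1.5]: (3.99+3.30)/2 × 0.5 = 1.8225
  [1.5→3]: (3.30+1.87)/2 × 1.5 = 3.8775
  [3→3.25]: (1.87+1.70)/2 × 0.25 = 0.44625
  Sum = 11.05625 µg/mL·h
Extrapolated tail: C_last / k_e = 1.70 / 0.379 = 4.485
AUC_0→∞ = 11.05625 + 4.485 = 15.54125 µg/mL·h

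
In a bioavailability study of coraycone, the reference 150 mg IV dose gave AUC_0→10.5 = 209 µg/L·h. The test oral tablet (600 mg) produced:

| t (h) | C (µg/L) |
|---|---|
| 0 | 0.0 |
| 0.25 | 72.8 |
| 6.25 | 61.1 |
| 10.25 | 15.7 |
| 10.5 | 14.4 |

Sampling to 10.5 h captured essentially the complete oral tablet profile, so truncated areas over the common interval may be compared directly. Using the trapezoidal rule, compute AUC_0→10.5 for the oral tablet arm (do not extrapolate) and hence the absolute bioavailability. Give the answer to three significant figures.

Trapezoidal AUC_0→10.5 (oral tablet):
  [0→0.25]: (0.0+72.8)/2 × 0.25 = 9.1
  [0.25→6.25]: (72.8+61.1)/2 × 6 = 401.7
  [6.25→10.25]: (61.1+15.7)/2 × 4 = 153.6
  [10.25→10.5]: (15.7+14.4)/2 × 0.25 = 3.7625
  Sum = 568.1625 µg/L·h
F = (AUC_ev/D_ev)/(AUC_iv/D_iv) = (568.1625/600)/(209/150) = 0.9469375/1.39333 = 0.6796

F = 0.680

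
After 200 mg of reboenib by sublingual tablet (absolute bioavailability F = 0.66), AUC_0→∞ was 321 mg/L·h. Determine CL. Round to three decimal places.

CL = F × Dose / AUC_0→∞
   = 0.66 × 200 / 321 = 0.411215 L/h

CL = 0.411 L/h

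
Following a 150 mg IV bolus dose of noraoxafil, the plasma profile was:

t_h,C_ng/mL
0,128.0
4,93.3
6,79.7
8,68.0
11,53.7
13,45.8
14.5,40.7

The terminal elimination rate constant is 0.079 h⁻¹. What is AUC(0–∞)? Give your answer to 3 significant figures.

AUC = 1630 ng/mL·h

Trapezoidal AUC_0→14.5:
  [0→4]: (128.0+93.3)/2 × 4 = 442.6
  [4→6]: (93.3+79.7)/2 × 2 = 173.0
  [6→8]: (79.7+68.0)/2 × 2 = 147.7
  [8→11]: (68.0+53.7)/2 × 3 = 182.55
  [11→13]: (53.7+45.8)/2 × 2 = 99.5
  [13→14.5]: (45.8+40.7)/2 × 1.5 = 64.875
  Sum = 1110.225 ng/mL·h
Extrapolated tail: C_last / k_e = 40.7 / 0.079 = 515.190
AUC_0→∞ = 1110.225 + 515.190 = 1625.415 ng/mL·h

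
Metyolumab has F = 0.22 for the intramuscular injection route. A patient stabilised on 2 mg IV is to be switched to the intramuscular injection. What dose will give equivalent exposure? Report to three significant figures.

D_intramuscular = 9.09 mg

For equal systemic exposure: F × D_ev = D_iv
D_ev = D_iv / F = 2 / 0.22 = 9.09091 mg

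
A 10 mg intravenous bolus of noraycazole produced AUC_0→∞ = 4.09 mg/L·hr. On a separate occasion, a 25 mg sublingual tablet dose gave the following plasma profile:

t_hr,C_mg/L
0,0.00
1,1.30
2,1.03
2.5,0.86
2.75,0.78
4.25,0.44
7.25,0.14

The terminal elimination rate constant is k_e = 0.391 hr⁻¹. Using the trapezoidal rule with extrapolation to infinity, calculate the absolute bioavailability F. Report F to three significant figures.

F = 0.453

Trapezoidal AUC_0→7.25 (sublingual tablet):
  [0→1]: (0.00+1.30)/2 × 1 = 0.65
  [1→2]: (1.30+1.03)/2 × 1 = 1.165
  [2→2.5]: (1.03+0.86)/2 × 0.5 = 0.4725
  [2.5→2.75]: (0.86+0.78)/2 × 0.25 = 0.205
  [2.75→4.25]: (0.78+0.44)/2 × 1.5 = 0.915
  [4.25→7.25]: (0.44+0.14)/2 × 3 = 0.87
  Sum = 4.2775 mg/L·hr
Tail: C_last/k_e = 0.14/0.391 = 0.358
AUC_0→∞ (sublingual tablet) = 4.2775 + 0.358 = 4.6355 mg/L·hr
F = (AUC_ev/D_ev)/(AUC_iv/D_iv) = (4.6355/25)/(4.09/10) = 0.18542/0.409 = 0.4533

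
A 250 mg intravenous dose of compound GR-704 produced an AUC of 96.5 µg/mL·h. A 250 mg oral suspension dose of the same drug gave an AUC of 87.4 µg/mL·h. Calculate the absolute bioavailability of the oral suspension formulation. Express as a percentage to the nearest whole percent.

F = 91%

F = (AUC_ev / D_ev) / (AUC_iv / D_iv)
  = (87.4/250) / (96.5/250)
  = 0.3496 / 0.386 = 0.9057
  = 90.57%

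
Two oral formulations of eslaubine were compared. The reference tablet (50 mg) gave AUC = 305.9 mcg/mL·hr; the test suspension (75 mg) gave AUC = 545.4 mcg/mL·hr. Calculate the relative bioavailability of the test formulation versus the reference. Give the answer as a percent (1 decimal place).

F_rel = (AUC_test/D_test) / (AUC_ref/D_ref)
      = (545.4/75) / (305.9/50)
      = 7.272 / 6.118 = 1.1886 = 118.86%

F_rel = 118.9%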